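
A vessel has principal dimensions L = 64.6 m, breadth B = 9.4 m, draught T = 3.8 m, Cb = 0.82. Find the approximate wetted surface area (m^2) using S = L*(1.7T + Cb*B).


Formula: S = 1.7*L*T + V/T with V = Cb*L*B*T, i.e. S = L * (1.7*T + Cb*B)
Step 1 — 1.7*T = 1.7 * 3.8 = 6.46 m
Step 2 — Cb*B = 0.82 * 9.4 = 7.708 m
Step 3 — 1.7*T + Cb*B = 6.46 + 7.708 = 14.168 m
Step 4 — S = 64.6 * 14.168 ≈ 915.25 m^2 (5 s.f.)

915.25 m^2


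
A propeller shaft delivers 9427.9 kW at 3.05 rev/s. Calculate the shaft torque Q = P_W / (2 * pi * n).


Formula: Q = P_W / (2 * pi * n)
Step 1 — P_W = 9427.9 kW * 1000 = 9427900.0 W
Step 2 — 2 * pi * n = 2 * pi * 3.05 = 19.163715
Step 3 — Q = 9427900.0 / 19.163715 ≈ 491970 N·m (5 s.f.)

491970 N·m


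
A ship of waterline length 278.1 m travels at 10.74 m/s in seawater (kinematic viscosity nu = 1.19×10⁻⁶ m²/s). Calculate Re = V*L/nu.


Formula: Re = V * L / nu
Step 1 — V * L = 10.74 * 278.1 = 2986.794 m^2/s
Step 2 — Re = 2986.794 / 1.19e-6 = 2.51e+09

2.51e+09


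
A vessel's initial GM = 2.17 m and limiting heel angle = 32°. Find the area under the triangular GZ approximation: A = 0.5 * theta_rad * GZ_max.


Formula: GZ_max = GM * sin(theta); Area = 0.5 * theta_rad * GZ_max
Step 1 — GZ_max = 2.17 * sin(32°) = 2.17 * 0.529919 = 1.149924 m
Step 2 — theta_rad = 32 * pi/180 = 0.558505 rad
Step 3 — Area = 0.5 * 0.558505 * 1.149924 ≈ 0.32112 m·rad (5 s.f.)

0.32112 m·rad


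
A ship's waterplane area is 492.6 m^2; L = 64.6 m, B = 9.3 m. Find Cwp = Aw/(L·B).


Formula: Cwp = Aw / (L * B)
Step 1 — L * B = 64.6 * 9.3 = 600.78 m^2
Step 2 — Cwp = 492.6 / 600.78 ≈ 0.81993 (5 s.f.)

0.81993


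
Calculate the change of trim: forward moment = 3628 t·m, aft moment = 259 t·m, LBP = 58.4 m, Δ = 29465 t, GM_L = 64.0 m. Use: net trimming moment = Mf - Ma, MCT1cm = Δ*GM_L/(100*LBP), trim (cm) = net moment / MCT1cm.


Formula: net trimming moment = Mf - Ma; MCT1cm = Δ*GM_L/(100*LBP); trim = net moment / MCT1cm
Step 1 — net trimming moment = 3628 - 259 = 3369 t·m
Step 2 — MCT1cm = 29465 * 64.0 / (100 * 58.4) = 322.9041 t·m/cm
Step 3 — trim = 3369 / 322.9041 ≈ 10.433 cm (5 s.f.)

10.433 cm


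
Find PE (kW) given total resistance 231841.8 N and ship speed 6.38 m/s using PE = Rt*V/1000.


Formula: PE = Rt * V / 1000 (kW)
Step 1 — PE (W) = 231841.8 * 6.38 = 1479150.684 W
Step 2 — PE (kW) = 1479150.684 / 1000 ≈ 1479.2 kW (5 s.f.)

1479.2 kW


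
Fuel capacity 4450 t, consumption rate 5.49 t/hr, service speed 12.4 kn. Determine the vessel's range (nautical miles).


Formula: endurance = fuel / rate; range = endurance * speed
Step 1 — endurance = 4450 / 5.49 = 810.5647 hours
Step 2 — range = 810.5647 * 12.4 ≈ 10051 nautical miles (5 s.f.)

10051 NM


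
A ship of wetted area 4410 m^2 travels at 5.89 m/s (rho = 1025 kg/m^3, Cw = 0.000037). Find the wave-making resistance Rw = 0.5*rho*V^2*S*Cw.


Formula: Rw = 0.5 * rho * V^2 * S * Cw
Step 1 — V^2 = 5.89^2 = 34.6921
Step 2 — 0.5 * rho * V^2 = 0.5 * 1025 * 34.6921 = 17779.70125
Step 3 — Rw = 17779.70125 * 4410 * 0.000037 ≈ 2901.1 N (5 s.f.)

2901.1 N


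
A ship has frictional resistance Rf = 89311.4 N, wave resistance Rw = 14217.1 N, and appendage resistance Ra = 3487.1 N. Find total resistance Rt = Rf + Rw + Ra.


Formula: Rt = Rf + Rw + Ra
Substituting: Rt = 89311.4 + 14217.1 + 3487.1
Result: Rt = 107015.6 N

107015.6 N


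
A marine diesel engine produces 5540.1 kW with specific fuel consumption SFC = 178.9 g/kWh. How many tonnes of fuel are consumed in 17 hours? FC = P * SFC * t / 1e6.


Formula: FC (tonnes) = P * SFC * t / 1,000,000
Step 1 — P * SFC * t = 5540.1 * 178.9 * 17 = 16849106.13 g
Step 2 — FC (tonnes) = 16849106.13 / 1,000,000 ≈ 16.849 tonnes (5 s.f.)

16.849 tonnes


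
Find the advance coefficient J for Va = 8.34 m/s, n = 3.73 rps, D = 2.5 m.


Formula: J = Va / (n * D)
Step 1 — n * D = 3.73 * 2.5 = 9.325
Step 2 — J = 8.34 / 9.325 ≈ 0.89437 (5 s.f.)

0.89437


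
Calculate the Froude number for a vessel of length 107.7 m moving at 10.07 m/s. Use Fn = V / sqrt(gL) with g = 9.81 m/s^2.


Formula: Fn = V / sqrt(g * L)
Step 1 — g * L = 9.81 * 107.7 = 1056.537
Step 2 — sqrt(g * L) = sqrt(1056.537) = 32.504415
Step 3 — Fn = 10.07 / 32.504415 ≈ 0.30980 (5 s.f.)

0.30980


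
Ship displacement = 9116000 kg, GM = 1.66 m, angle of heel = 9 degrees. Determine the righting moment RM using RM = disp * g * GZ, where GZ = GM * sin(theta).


Formula: GZ = GM * sin(theta); RM = disp * g * GZ
Step 1 — GZ = 1.66 * sin(9°) = 1.66 * 0.156434 = 0.25968 m
Step 2 — RM = 9116000 * 9.81 * 0.25968 ≈ 23223000 N·m (5 s.f.)

23223000 N·m


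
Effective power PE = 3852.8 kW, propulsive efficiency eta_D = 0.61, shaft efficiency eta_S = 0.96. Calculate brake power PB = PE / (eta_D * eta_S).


Formula: PB = PE / (eta_D * eta_S)
Step 1 — combined efficiency = eta_D * eta_S = 0.61 * 0.96 = 0.5856
Step 2 — PB = 3852.8 / 0.5856 ≈ 6579.2 kW (5 s.f.)

6579.2 kW


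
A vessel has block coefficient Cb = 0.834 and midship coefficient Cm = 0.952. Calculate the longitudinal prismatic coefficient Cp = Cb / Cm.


Formula: Cp = Cb / Cm
Substituting: Cp = 0.834 / 0.952
Result: Cp ≈ 0.87605 (5 s.f.)

0.87605


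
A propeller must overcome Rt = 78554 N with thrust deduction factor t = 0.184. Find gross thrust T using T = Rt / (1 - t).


Formula: T = Rt / (1 - t)
Step 1 — (1 - t) = 1 - 0.184 = 0.816
Step 2 — T = 78554 / 0.816 ≈ 96267 N (5 s.f.)

96267 N


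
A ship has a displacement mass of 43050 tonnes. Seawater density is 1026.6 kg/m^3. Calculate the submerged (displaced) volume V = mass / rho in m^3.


Formula: V = mass / rho
Step 1 — convert tonnes to kg: 43050 t * 1000 = 43050000 kg
Step 2 — V = 43050000 / 1026.6 ≈ 41935 m^3 (5 s.f.)

41935 m^3


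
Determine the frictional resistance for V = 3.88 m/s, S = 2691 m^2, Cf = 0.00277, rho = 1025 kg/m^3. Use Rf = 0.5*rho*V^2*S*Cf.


Formula: Rf = 0.5 * rho * V^2 * S * Cf
Step 1 — V^2 = 3.88^2 = 15.0544
Step 2 — 0.5 * rho * V^2 = 0.5 * 1025 * 15.0544 = 7715.38
Step 3 — Rf = 7715.38 * 2691 * 0.00277 ≈ 57511 N (5 s.f.)

57511 N


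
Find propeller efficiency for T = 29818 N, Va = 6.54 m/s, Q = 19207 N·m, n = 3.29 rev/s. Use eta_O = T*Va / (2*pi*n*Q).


Formula: eta = T * Va / (2 * pi * n * Q)
Step 1 — numerator = T * Va = 29818 * 6.54 = 195009.72
Step 2 — 2 * pi * n = 2 * pi * 3.29 = 20.67168
Step 3 — denominator = 20.67168 * 19207 = 397040.96
Step 4 — eta = 195009.72 / 397040.96 ≈ 0.49116 (5 s.f.)

0.49116


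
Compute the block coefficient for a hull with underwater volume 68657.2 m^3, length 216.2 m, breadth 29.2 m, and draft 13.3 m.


Formula: Cb = V / (L * B * T)
Step 1 — L * B * T = 216.2 * 29.2 * 13.3 = 83963.432 m^3
Step 2 — Cb = 68657.2 / 83963.432 ≈ 0.81770 (5 s.f.)

0.81770


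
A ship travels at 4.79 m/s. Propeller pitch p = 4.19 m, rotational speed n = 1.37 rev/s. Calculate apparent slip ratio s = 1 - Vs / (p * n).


Formula: s = 1 - Vs / (p * n)
Step 1 — p * n = 4.19 * 1.37 = 5.7403
Step 2 — Vs / (p*n) = 4.79 / 5.7403 = 0.834451 (6 d.p.)
Step 3 — s = 1 - 0.834451 = 0.165549

0.165549


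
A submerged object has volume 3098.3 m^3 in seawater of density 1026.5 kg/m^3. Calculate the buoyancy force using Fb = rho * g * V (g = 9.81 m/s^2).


Formula: Fb = rho * g * V
Substituting: Fb = 1026.5 * 9.81 * 3098.3
Intermediate: 1026.5 * 9.81 = 10069.965
Result: Fb = 10069.965 * 3098.3 ≈ 31200000 N (5 s.f.)

31200000 N


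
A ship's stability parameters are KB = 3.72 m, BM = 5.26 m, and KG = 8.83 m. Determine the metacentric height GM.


Formula: GM = KB + BM - KG
Step 1 — KM = KB + BM = 3.72 + 5.26 = 8.98 m
Step 2 — GM = KM - KG = 8.98 - 8.83 = 0.15 m

0.15 m


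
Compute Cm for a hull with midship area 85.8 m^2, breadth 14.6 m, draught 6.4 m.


Formula: Cm = Am / (B * T)
Step 1 — B * T = 14.6 * 6.4 = 93.44 m^2
Step 2 — Cm = 85.8 / 93.44 ≈ 0.91824 (5 s.f.)

0.91824


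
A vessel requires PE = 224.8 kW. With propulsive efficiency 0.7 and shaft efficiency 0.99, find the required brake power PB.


Formula: PB = PE / (eta_D * eta_S)
Step 1 — combined efficiency = eta_D * eta_S = 0.7 * 0.99 = 0.693
Step 2 — PB = 224.8 / 0.693 ≈ 324.39 kW (5 s.f.)

324.39 kW


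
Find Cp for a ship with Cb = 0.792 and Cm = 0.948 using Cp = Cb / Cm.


Formula: Cp = Cb / Cm
Substituting: Cp = 0.792 / 0.948
Result: Cp ≈ 0.83544 (5 s.f.)

0.83544


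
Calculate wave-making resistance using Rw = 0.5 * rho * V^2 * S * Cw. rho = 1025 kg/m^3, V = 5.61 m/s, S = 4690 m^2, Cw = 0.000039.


Formula: Rw = 0.5 * rho * V^2 * S * Cw
Step 1 — V^2 = 5.61^2 = 31.4721
Step 2 — 0.5 * rho * V^2 = 0.5 * 1025 * 31.4721 = 16129.45125
Step 3 — Rw = 16129.45125 * 4690 * 0.000039 ≈ 2950.2 N (5 s.f.)

2950.2 N


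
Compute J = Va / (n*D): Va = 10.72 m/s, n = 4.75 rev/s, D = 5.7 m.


Formula: J = Va / (n * D)
Step 1 — n * D = 4.75 * 5.7 = 27.075
Step 2 — J = 10.72 / 27.075 ≈ 0.39594 (5 s.f.)

0.39594


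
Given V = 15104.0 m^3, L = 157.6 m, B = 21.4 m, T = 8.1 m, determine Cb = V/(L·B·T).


Formula: Cb = V / (L * B * T)
Step 1 — L * B * T = 157.6 * 21.4 * 8.1 = 27318.384 m^3
Step 2 — Cb = 15104.0 / 27318.384 ≈ 0.55289 (5 s.f.)

0.55289


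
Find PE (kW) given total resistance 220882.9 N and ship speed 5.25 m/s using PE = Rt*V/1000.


Formula: PE = Rt * V / 1000 (kW)
Step 1 — PE (W) = 220882.9 * 5.25 = 1159635.225 W
Step 2 — PE (kW) = 1159635.225 / 1000 ≈ 1159.6 kW (5 s.f.)

1159.6 kW


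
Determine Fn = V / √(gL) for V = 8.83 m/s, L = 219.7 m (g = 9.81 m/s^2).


Formula: Fn = V / sqrt(g * L)
Step 1 — g * L = 9.81 * 219.7 = 2155.257
Step 2 — sqrt(g * L) = sqrt(2155.257) = 46.424746
Step 3 — Fn = 8.83 / 46.424746 ≈ 0.19020 (5 s.f.)

0.19020


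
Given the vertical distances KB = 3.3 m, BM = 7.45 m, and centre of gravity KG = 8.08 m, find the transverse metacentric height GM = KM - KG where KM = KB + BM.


Formula: GM = KB + BM - KG
Step 1 — KM = KB + BM = 3.3 + 7.45 = 10.75 m
Step 2 — GM = KM - KG = 10.75 - 8.08 = 2.67 m

2.67 m


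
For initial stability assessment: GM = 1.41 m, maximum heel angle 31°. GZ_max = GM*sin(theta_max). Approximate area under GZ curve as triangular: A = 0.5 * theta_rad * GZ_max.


Formula: GZ_max = GM * sin(theta); Area = 0.5 * theta_rad * GZ_max
Step 1 — GZ_max = 1.41 * sin(31°) = 1.41 * 0.515038 = 0.726204 m
Step 2 — theta_rad = 31 * pi/180 = 0.541052 rad
Step 3 — Area = 0.5 * 0.541052 * 0.726204 ≈ 0.19646 m·rad (5 s.f.)

0.19646 m·rad


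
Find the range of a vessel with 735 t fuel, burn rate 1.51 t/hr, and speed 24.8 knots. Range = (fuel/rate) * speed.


Formula: endurance = fuel / rate; range = endurance * speed
Step 1 — endurance = 735 / 1.51 = 486.755 hours
Step 2 — range = 486.755 * 24.8 ≈ 12072 nautical miles (5 s.f.)

12072 NM


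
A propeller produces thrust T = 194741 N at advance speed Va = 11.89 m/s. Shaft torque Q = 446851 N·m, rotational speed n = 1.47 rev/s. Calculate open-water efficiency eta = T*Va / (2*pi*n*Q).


Formula: eta = T * Va / (2 * pi * n * Q)
Step 1 — numerator = T * Va = 194741 * 11.89 = 2315470.49
Step 2 — 2 * pi * n = 2 * pi * 1.47 = 9.236282
Step 3 — denominator = 9.236282 * 446851 = 4127241.85
Step 4 — eta = 2315470.49 / 4127241.85 ≈ 0.56102 (5 s.f.)

0.56102


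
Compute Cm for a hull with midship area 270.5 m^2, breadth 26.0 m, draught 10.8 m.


Formula: Cm = Am / (B * T)
Step 1 — B * T = 26.0 * 10.8 = 280.8 m^2
Step 2 — Cm = 270.5 / 280.8 ≈ 0.96332 (5 s.f.)

0.96332


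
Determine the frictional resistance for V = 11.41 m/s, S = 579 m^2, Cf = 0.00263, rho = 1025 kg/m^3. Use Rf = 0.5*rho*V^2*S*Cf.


Formula: Rf = 0.5 * rho * V^2 * S * Cf
Step 1 — V^2 = 11.41^2 = 130.1881
Step 2 — 0.5 * rho * V^2 = 0.5 * 1025 * 130.1881 = 66721.40125
Step 3 — Rf = 66721.40125 * 579 * 0.00263 ≈ 101600 N (5 s.f.)

101600 N


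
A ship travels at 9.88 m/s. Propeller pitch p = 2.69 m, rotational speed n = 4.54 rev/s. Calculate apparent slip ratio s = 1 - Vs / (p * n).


Formula: s = 1 - Vs / (p * n)
Step 1 — p * n = 2.69 * 4.54 = 12.2126
Step 2 — Vs / (p*n) = 9.88 / 12.2126 = 0.809001 (6 d.p.)
Step 3 — s = 1 - 0.809001 = 0.190999

0.190999


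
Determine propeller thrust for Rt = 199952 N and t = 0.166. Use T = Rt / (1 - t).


Formula: T = Rt / (1 - t)
Step 1 — (1 - t) = 1 - 0.166 = 0.834
Step 2 — T = 199952 / 0.834 ≈ 239750 N (5 s.f.)

239750 N


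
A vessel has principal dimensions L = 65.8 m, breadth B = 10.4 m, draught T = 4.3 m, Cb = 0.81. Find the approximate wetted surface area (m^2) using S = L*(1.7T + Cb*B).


Formula: S = 1.7*L*T + V/T with V = Cb*L*B*T, i.e. S = L * (1.7*T + Cb*B)
Step 1 — 1.7*T = 1.7 * 4.3 = 7.31 m
Step 2 — Cb*B = 0.81 * 10.4 = 8.424 m
Step 3 — 1.7*T + Cb*B = 7.31 + 8.424 = 15.734 m
Step 4 — S = 65.8 * 15.734 ≈ 1035.3 m^2 (5 s.f.)

1035.3 m^2


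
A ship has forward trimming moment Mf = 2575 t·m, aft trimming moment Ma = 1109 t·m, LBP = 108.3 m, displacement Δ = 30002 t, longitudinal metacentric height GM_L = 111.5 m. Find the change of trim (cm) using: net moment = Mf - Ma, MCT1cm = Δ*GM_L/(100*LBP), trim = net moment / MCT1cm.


Formula: net trimming moment = Mf - Ma; MCT1cm = Δ*GM_L/(100*LBP); trim = net moment / MCT1cm
Step 1 — net trimming moment = 2575 - 1109 = 1466 t·m
Step 2 — MCT1cm = 30002 * 111.5 / (100 * 108.3) = 308.8849 t·m/cm
Step 3 — trim = 1466 / 308.8849 ≈ 4.7461 cm (5 s.f.)

4.7461 cm


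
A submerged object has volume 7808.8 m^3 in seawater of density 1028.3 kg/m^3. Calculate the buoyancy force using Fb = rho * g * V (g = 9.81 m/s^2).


Formula: Fb = rho * g * V
Substituting: Fb = 1028.3 * 9.81 * 7808.8
Intermediate: 1028.3 * 9.81 = 10087.623
Result: Fb = 10087.623 * 7808.8 ≈ 78772000 N (5 s.f.)

78772000 N


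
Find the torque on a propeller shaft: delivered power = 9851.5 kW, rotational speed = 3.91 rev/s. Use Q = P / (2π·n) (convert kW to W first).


Formula: Q = P_W / (2 * pi * n)
Step 1 — P_W = 9851.5 kW * 1000 = 9851500.0 W
Step 2 — 2 * pi * n = 2 * pi * 3.91 = 24.567255
Step 3 — Q = 9851500.0 / 24.567255 ≈ 401000 N·m (5 s.f.)

401000 N·m


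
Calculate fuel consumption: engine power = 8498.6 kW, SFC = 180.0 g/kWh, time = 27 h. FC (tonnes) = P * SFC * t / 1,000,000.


Formula: FC (tonnes) = P * SFC * t / 1,000,000
Step 1 — P * SFC * t = 8498.6 * 180.0 * 27 = 41303196.0 g
Step 2 — FC (tonnes) = 41303196.0 / 1,000,000 ≈ 41.303 tonnes (5 s.f.)

41.303 tonnes


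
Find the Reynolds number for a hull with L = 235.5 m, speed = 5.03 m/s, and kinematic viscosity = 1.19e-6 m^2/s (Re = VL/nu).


Formula: Re = V * L / nu
Step 1 — V * L = 5.03 * 235.5 = 1184.565 m^2/s
Step 2 — Re = 1184.565 / 1.19e-6 = 9.95e+08

9.95e+08


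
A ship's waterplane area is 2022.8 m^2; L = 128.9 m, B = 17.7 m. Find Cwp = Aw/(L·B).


Formula: Cwp = Aw / (L * B)
Step 1 — L * B = 128.9 * 17.7 = 2281.53 m^2
Step 2 — Cwp = 2022.8 / 2281.53 ≈ 0.88660 (5 s.f.)

0.88660


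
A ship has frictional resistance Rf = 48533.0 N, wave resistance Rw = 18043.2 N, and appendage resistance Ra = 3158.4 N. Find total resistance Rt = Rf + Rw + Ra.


Formula: Rt = Rf + Rw + Ra
Substituting: Rt = 48533.0 + 18043.2 + 3158.4
Result: Rt = 69734.6 N

69734.6 N


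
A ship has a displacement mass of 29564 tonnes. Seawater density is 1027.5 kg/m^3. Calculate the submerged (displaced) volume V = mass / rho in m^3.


Formula: V = mass / rho
Step 1 — convert tonnes to kg: 29564 t * 1000 = 29564000 kg
Step 2 — V = 29564000 / 1027.5 ≈ 28773 m^3 (5 s.f.)

28773 m^3


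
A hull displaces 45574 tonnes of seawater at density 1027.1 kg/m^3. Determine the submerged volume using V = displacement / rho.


Formula: V = mass / rho
Step 1 — convert tonnes to kg: 45574 t * 1000 = 45574000 kg
Step 2 — V = 45574000 / 1027.1 ≈ 44372 m^3 (5 s.f.)

44372 m^3


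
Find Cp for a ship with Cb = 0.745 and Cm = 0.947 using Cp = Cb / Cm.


Formula: Cp = Cb / Cm
Substituting: Cp = 0.745 / 0.947
Result: Cp ≈ 0.78669 (5 s.f.)

0.78669


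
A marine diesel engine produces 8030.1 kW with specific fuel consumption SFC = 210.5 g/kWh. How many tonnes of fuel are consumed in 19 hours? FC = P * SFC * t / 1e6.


Formula: FC (tonnes) = P * SFC * t / 1,000,000
Step 1 — P * SFC * t = 8030.1 * 210.5 * 19 = 32116384.95 g
Step 2 — FC (tonnes) = 32116384.95 / 1,000,000 ≈ 32.116 tonnes (5 s.f.)

32.116 tonnes


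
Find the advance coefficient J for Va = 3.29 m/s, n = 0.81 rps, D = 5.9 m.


Formula: J = Va / (n * D)
Step 1 — n * D = 0.81 * 5.9 = 4.779
Step 2 — J = 3.29 / 4.779 ≈ 0.68843 (5 s.f.)

0.68843


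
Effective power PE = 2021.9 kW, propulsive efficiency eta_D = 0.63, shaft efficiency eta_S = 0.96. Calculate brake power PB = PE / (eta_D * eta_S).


Formula: PB = PE / (eta_D * eta_S)
Step 1 — combined efficiency = eta_D * eta_S = 0.63 * 0.96 = 0.6048
Step 2 — PB = 2021.9 / 0.6048 ≈ 3343.1 kW (5 s.f.)

3343.1 kW


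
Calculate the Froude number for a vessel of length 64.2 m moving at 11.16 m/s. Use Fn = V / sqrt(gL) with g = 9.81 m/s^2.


Formula: Fn = V / sqrt(g * L)
Step 1 — g * L = 9.81 * 64.2 = 629.802
Step 2 — sqrt(g * L) = sqrt(629.802) = 25.095856
Step 3 — Fn = 11.16 / 25.095856 ≈ 0.44469 (5 s.f.)

0.44469


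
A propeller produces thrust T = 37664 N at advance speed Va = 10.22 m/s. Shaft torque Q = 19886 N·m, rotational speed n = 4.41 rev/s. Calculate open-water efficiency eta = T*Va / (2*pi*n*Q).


Formula: eta = T * Va / (2 * pi * n * Q)
Step 1 — numerator = T * Va = 37664 * 10.22 = 384926.08
Step 2 — 2 * pi * n = 2 * pi * 4.41 = 27.708847
Step 3 — denominator = 27.708847 * 19886 = 551018.13
Step 4 — eta = 384926.08 / 551018.13 ≈ 0.69857 (5 s.f.)

0.69857


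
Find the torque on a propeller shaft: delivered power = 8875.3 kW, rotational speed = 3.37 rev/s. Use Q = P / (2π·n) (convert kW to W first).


Formula: Q = P_W / (2 * pi * n)
Step 1 — P_W = 8875.3 kW * 1000 = 8875300.0 W
Step 2 — 2 * pi * n = 2 * pi * 3.37 = 21.174334
Step 3 — Q = 8875300.0 / 21.174334 ≈ 419150 N·m (5 s.f.)

419150 N·m


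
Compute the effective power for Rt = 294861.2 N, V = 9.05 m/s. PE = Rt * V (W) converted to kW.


Formula: PE = Rt * V / 1000 (kW)
Step 1 — PE (W) = 294861.2 * 9.05 = 2668493.86 W
Step 2 — PE (kW) = 2668493.86 / 1000 ≈ 2668.5 kW (5 s.f.)

2668.5 kW


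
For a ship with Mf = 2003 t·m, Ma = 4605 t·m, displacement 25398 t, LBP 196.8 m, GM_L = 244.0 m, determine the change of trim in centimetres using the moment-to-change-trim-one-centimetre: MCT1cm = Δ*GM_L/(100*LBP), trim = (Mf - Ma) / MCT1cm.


Formula: net trimming moment = Mf - Ma; MCT1cm = Δ*GM_L/(100*LBP); trim = net moment / MCT1cm
Step 1 — net trimming moment = 2003 - 4605 = -2602 t·m
Step 2 — MCT1cm = 25398 * 244.0 / (100 * 196.8) = 314.8939 t·m/cm
Step 3 — trim = -2602 / 314.8939 ≈ -8.2631 cm (5 s.f.)

-8.2631 cm


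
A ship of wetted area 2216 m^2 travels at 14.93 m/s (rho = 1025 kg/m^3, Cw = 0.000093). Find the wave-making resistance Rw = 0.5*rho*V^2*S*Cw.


Formula: Rw = 0.5 * rho * V^2 * S * Cw
Step 1 — V^2 = 14.93^2 = 222.9049
Step 2 — 0.5 * rho * V^2 = 0.5 * 1025 * 222.9049 = 114238.76125
Step 3 — Rw = 114238.76125 * 2216 * 0.000093 ≈ 23543 N (5 s.f.)

23543 N


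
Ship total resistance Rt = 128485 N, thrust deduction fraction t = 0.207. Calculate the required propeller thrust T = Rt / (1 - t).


Formula: T = Rt / (1 - t)
Step 1 — (1 - t) = 1 - 0.207 = 0.793
Step 2 — T = 128485 / 0.793 ≈ 162020 N (5 s.f.)

162020 N


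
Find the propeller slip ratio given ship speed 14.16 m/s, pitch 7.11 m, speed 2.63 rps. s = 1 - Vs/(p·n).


Formula: s = 1 - Vs / (p * n)
Step 1 — p * n = 7.11 * 2.63 = 18.6993
Step 2 — Vs / (p*n) = 14.16 / 18.6993 = 0.757248 (6 d.p.)
Step 3 — s = 1 - 0.757248 = 0.242752

0.242752


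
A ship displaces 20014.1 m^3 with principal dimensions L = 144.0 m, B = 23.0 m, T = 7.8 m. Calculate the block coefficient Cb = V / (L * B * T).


Formula: Cb = V / (L * B * T)
Step 1 — L * B * T = 144.0 * 23.0 * 7.8 = 25833.6 m^3
Step 2 — Cb = 20014.1 / 25833.6 ≈ 0.77473 (5 s.f.)

0.77473


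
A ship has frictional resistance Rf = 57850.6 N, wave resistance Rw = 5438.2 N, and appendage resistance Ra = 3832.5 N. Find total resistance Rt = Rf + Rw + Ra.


Formula: Rt = Rf + Rw + Ra
Substituting: Rt = 57850.6 + 5438.2 + 3832.5
Result: Rt = 67121.3 N

67121.3 N


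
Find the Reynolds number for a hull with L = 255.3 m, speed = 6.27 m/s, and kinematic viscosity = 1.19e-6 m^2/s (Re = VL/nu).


Formula: Re = V * L / nu
Step 1 — V * L = 6.27 * 255.3 = 1600.731 m^2/s
Step 2 — Re = 1600.731 / 1.19e-6 = 1.35e+09

1.35e+09


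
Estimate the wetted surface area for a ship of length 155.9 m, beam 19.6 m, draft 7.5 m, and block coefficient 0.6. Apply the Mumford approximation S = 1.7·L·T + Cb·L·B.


Formula: S = 1.7*L*T + V/T with V = Cb*L*B*T, i.e. S = L * (1.7*T + Cb*B)
Step 1 — 1.7*T = 1.7 * 7.5 = 12.75 m
Step 2 — Cb*B = 0.6 * 19.6 = 11.76 m
Step 3 — 1.7*T + Cb*B = 12.75 + 11.76 = 24.51 m
Step 4 — S = 155.9 * 24.51 ≈ 3821.1 m^2 (5 s.f.)

3821.1 m^2


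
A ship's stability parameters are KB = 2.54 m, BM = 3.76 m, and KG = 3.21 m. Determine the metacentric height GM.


Formula: GM = KB + BM - KG
Step 1 — KM = KB + BM = 2.54 + 3.76 = 6.3 m
Step 2 — GM = KM - KG = 6.3 - 3.21 = 3.09 m

3.09 m


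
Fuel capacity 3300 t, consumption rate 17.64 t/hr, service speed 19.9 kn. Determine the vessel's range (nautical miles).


Formula: endurance = fuel / rate; range = endurance * speed
Step 1 — endurance = 3300 / 17.64 = 187.0748 hours
Step 2 — range = 187.0748 * 19.9 ≈ 3722.8 nautical miles (5 s.f.)

3722.8 NM


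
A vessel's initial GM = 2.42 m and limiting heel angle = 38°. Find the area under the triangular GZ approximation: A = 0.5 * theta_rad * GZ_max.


Formula: GZ_max = GM * sin(theta); Area = 0.5 * theta_rad * GZ_max
Step 1 — GZ_max = 2.42 * sin(38°) = 2.42 * 0.615661 = 1.4899 m
Step 2 — theta_rad = 38 * pi/180 = 0.663225 rad
Step 3 — Area = 0.5 * 0.663225 * 1.4899 ≈ 0.49407 m·rad (5 s.f.)

0.49407 m·rad


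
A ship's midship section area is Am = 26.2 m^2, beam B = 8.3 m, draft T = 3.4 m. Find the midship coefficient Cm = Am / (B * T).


Formula: Cm = Am / (B * T)
Step 1 — B * T = 8.3 * 3.4 = 28.22 m^2
Step 2 — Cm = 26.2 / 28.22 ≈ 0.92842 (5 s.f.)

0.92842


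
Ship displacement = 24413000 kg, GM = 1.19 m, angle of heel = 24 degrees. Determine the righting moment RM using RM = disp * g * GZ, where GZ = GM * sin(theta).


Formula: GZ = GM * sin(theta); RM = disp * g * GZ
Step 1 — GZ = 1.19 * sin(24°) = 1.19 * 0.406737 = 0.484017 m
Step 2 — RM = 24413000 * 9.81 * 0.484017 ≈ 115920000 N·m (5 s.f.)

115920000 N·m


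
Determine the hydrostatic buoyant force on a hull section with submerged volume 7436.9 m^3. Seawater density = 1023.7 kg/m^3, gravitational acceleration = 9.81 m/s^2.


Formula: Fb = rho * g * V
Substituting: Fb = 1023.7 * 9.81 * 7436.9
Intermediate: 1023.7 * 9.81 = 10042.497
Result: Fb = 10042.497 * 7436.9 ≈ 74685000 N (5 s.f.)

74685000 N


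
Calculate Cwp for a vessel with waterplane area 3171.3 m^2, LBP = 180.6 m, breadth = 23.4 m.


Formula: Cwp = Aw / (L * B)
Step 1 — L * B = 180.6 * 23.4 = 4226.04 m^2
Step 2 — Cwp = 3171.3 / 4226.04 ≈ 0.75042 (5 s.f.)

0.75042


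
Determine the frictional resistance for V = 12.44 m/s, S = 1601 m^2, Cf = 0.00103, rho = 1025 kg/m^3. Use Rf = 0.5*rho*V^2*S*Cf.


Formula: Rf = 0.5 * rho * V^2 * S * Cf
Step 1 — V^2 = 12.44^2 = 154.7536
Step 2 — 0.5 * rho * V^2 = 0.5 * 1025 * 154.7536 = 79311.22
Step 3 — Rf = 79311.22 * 1601 * 0.00103 ≈ 130790 N (5 s.f.)

130790 N


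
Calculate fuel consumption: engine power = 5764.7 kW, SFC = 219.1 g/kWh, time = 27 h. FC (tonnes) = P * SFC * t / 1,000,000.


Formula: FC (tonnes) = P * SFC * t / 1,000,000
Step 1 — P * SFC * t = 5764.7 * 219.1 * 27 = 34102235.79 g
Step 2 — FC (tonnes) = 34102235.79 / 1,000,000 ≈ 34.102 tonnes (5 s.f.)

34.102 tonnes


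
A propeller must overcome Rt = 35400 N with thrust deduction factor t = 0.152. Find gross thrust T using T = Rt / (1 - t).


Formula: T = Rt / (1 - t)
Step 1 — (1 - t) = 1 - 0.152 = 0.848
Step 2 — T = 35400 / 0.848 ≈ 41745 N (5 s.f.)

41745 N


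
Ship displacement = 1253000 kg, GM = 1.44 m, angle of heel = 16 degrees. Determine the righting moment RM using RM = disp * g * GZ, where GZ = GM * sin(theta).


Formula: GZ = GM * sin(theta); RM = disp * g * GZ
Step 1 — GZ = 1.44 * sin(16°) = 1.44 * 0.275637 = 0.396917 m
Step 2 — RM = 1253000 * 9.81 * 0.396917 ≈ 4878900 N·m (5 s.f.)

4878900 N·m


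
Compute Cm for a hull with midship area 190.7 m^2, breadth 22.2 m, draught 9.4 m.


Formula: Cm = Am / (B * T)
Step 1 — B * T = 22.2 * 9.4 = 208.68 m^2
Step 2 — Cm = 190.7 / 208.68 ≈ 0.91384 (5 s.f.)

0.91384


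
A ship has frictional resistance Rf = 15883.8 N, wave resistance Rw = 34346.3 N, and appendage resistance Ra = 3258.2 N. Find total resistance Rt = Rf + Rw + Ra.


Formula: Rt = Rf + Rw + Ra
Substituting: Rt = 15883.8 + 34346.3 + 3258.2
Result: Rt = 53488.3 N

53488.3 N


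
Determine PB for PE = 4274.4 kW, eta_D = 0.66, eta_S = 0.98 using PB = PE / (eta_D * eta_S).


Formula: PB = PE / (eta_D * eta_S)
Step 1 — combined efficiency = eta_D * eta_S = 0.66 * 0.98 = 0.6468
Step 2 — PB = 4274.4 / 0.6468 ≈ 6608.5 kW (5 s.f.)

6608.5 kW


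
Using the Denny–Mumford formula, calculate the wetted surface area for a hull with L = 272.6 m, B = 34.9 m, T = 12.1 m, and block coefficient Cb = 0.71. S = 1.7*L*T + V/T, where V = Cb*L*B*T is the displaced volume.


Formula: S = 1.7*L*T + V/T with V = Cb*L*B*T, i.e. S = L * (1.7*T + Cb*B)
Step 1 — 1.7*T = 1.7 * 12.1 = 20.57 m
Step 2 — Cb*B = 0.71 * 34.9 = 24.779 m
Step 3 — 1.7*T + Cb*B = 20.57 + 24.779 = 45.349 m
Step 4 — S = 272.6 * 45.349 ≈ 12362 m^2 (5 s.f.)

12362 m^2


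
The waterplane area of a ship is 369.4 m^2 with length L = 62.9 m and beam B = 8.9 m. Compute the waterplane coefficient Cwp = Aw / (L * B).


Formula: Cwp = Aw / (L * B)
Step 1 — L * B = 62.9 * 8.9 = 559.81 m^2
Step 2 — Cwp = 369.4 / 559.81 ≈ 0.65987 (5 s.f.)

0.65987


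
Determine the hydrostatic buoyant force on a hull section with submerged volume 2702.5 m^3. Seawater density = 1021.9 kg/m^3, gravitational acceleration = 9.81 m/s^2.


Formula: Fb = rho * g * V
Substituting: Fb = 1021.9 * 9.81 * 2702.5
Intermediate: 1021.9 * 9.81 = 10024.839
Result: Fb = 10024.839 * 2702.5 ≈ 27092000 N (5 s.f.)

27092000 N


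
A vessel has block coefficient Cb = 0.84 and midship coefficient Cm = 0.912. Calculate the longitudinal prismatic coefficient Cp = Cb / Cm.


Formula: Cp = Cb / Cm
Substituting: Cp = 0.84 / 0.912
Result: Cp ≈ 0.92105 (5 s.f.)

0.92105


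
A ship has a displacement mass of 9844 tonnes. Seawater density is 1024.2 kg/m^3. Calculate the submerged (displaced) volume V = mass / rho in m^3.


Formula: V = mass / rho
Step 1 — convert tonnes to kg: 9844 t * 1000 = 9844000 kg
Step 2 — V = 9844000 / 1024.2 ≈ 9611.4 m^3 (5 s.f.)

9611.4 m^3


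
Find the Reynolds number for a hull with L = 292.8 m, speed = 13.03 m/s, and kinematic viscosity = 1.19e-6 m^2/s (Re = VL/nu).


Formula: Re = V * L / nu
Step 1 — V * L = 13.03 * 292.8 = 3815.184 m^2/s
Step 2 — Re = 3815.184 / 1.19e-6 = 3.21e+09

3.21e+09


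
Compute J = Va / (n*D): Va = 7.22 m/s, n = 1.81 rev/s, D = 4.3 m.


Formula: J = Va / (n * D)
Step 1 — n * D = 1.81 * 4.3 = 7.783
Step 2 — J = 7.22 / 7.783 ≈ 0.92766 (5 s.f.)

0.92766


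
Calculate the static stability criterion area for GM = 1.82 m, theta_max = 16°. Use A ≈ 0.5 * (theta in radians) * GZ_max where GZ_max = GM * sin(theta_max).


Formula: GZ_max = GM * sin(theta); Area = 0.5 * theta_rad * GZ_max
Step 1 — GZ_max = 1.82 * sin(16°) = 1.82 * 0.275637 = 0.501659 m
Step 2 — theta_rad = 16 * pi/180 = 0.279253 rad
Step 3 — Area = 0.5 * 0.279253 * 0.501659 ≈ 0.070045 m·rad (5 s.f.)

0.070045 m·rad


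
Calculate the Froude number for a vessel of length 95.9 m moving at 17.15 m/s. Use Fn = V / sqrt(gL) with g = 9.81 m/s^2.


Formula: Fn = V / sqrt(g * L)
Step 1 — g * L = 9.81 * 95.9 = 940.779
Step 2 — sqrt(g * L) = sqrt(940.779) = 30.672121
Step 3 — Fn = 17.15 / 30.672121 ≈ 0.55914 (5 s.f.)

0.55914


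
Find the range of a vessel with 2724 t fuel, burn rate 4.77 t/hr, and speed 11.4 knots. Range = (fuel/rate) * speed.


Formula: endurance = fuel / rate; range = endurance * speed
Step 1 — endurance = 2724 / 4.77 = 571.0692 hours
Step 2 — range = 571.0692 * 11.4 ≈ 6510.2 nautical miles (5 s.f.)

6510.2 NM


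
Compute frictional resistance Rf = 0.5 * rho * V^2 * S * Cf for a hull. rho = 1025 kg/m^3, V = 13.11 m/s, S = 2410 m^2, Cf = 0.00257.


Formula: Rf = 0.5 * rho * V^2 * S * Cf
Step 1 — V^2 = 13.11^2 = 171.8721
Step 2 — 0.5 * rho * V^2 = 0.5 * 1025 * 171.8721 = 88084.45125
Step 3 — Rf = 88084.45125 * 2410 * 0.00257 ≈ 545570 N (5 s.f.)

545570 N


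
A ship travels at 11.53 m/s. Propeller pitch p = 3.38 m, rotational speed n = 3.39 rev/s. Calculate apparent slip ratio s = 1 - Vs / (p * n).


Formula: s = 1 - Vs / (p * n)
Step 1 — p * n = 3.38 * 3.39 = 11.4582
Step 2 — Vs / (p*n) = 11.53 / 11.4582 = 1.006266 (6 d.p.)
Step 3 — s = 1 - 1.006266 = -0.006266

-0.006266


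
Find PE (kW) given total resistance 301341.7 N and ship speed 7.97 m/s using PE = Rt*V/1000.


Formula: PE = Rt * V / 1000 (kW)
Step 1 — PE (W) = 301341.7 * 7.97 = 2401693.349 W
Step 2 — PE (kW) = 2401693.349 / 1000 ≈ 2401.7 kW (5 s.f.)

2401.7 kW


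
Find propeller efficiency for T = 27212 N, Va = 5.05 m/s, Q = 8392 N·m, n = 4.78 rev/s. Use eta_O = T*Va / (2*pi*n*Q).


Formula: eta = T * Va / (2 * pi * n * Q)
Step 1 — numerator = T * Va = 27212 * 5.05 = 137420.6
Step 2 — 2 * pi * n = 2 * pi * 4.78 = 30.033626
Step 3 — denominator = 30.033626 * 8392 = 252042.19
Step 4 — eta = 137420.6 / 252042.19 ≈ 0.54523 (5 s.f.)

0.54523


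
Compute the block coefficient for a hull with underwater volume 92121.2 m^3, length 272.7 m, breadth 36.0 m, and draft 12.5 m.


Formula: Cb = V / (L * B * T)
Step 1 — L * B * T = 272.7 * 36.0 * 12.5 = 122715.0 m^3
Step 2 — Cb = 92121.2 / 122715.0 ≈ 0.75069 (5 s.f.)

0.75069


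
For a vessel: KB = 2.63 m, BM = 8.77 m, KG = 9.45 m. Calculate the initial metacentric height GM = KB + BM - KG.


Formula: GM = KB + BM - KG
Step 1 — KM = KB + BM = 2.63 + 8.77 = 11.4 m
Step 2 — GM = KM - KG = 11.4 - 9.45 = 1.95 m

1.95 m


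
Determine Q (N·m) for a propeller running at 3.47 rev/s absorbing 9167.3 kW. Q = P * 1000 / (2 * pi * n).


Formula: Q = P_W / (2 * pi * n)
Step 1 — P_W = 9167.3 kW * 1000 = 9167300.0 W
Step 2 — 2 * pi * n = 2 * pi * 3.47 = 21.802653
Step 3 — Q = 9167300.0 / 21.802653 ≈ 420470 N·m (5 s.f.)

420470 N·m


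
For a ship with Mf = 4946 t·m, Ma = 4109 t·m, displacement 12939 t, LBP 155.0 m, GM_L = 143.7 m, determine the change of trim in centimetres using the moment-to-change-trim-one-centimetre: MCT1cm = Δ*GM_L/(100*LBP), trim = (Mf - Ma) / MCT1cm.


Formula: net trimming moment = Mf - Ma; MCT1cm = Δ*GM_L/(100*LBP); trim = net moment / MCT1cm
Step 1 — net trimming moment = 4946 - 4109 = 837 t·m
Step 2 — MCT1cm = 12939 * 143.7 / (100 * 155.0) = 119.9571 t·m/cm
Step 3 — trim = 837 / 119.9571 ≈ 6.9775 cm (5 s.f.)

6.9775 cm


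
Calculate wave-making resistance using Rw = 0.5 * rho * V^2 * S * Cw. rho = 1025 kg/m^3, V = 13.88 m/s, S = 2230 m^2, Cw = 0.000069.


Formula: Rw = 0.5 * rho * V^2 * S * Cw
Step 1 — V^2 = 13.88^2 = 192.6544
Step 2 — 0.5 * rho * V^2 = 0.5 * 1025 * 192.6544 = 98735.38
Step 3 — Rw = 98735.38 * 2230 * 0.000069 ≈ 15192 N (5 s.f.)

15192 N


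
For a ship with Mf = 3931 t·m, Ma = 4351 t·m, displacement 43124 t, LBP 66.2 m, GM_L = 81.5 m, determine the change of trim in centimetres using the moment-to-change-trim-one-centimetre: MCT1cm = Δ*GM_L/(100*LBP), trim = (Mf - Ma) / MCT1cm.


Formula: net trimming moment = Mf - Ma; MCT1cm = Δ*GM_L/(100*LBP); trim = net moment / MCT1cm
Step 1 — net trimming moment = 3931 - 4351 = -420 t·m
Step 2 — MCT1cm = 43124 * 81.5 / (100 * 66.2) = 530.9073 t·m/cm
Step 3 — trim = -420 / 530.9073 ≈ -0.79110 cm (5 s.f.)

-0.79110 cm


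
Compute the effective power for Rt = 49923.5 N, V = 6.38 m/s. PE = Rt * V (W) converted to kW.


Formula: PE = Rt * V / 1000 (kW)
Step 1 — PE (W) = 49923.5 * 6.38 = 318511.93 W
Step 2 — PE (kW) = 318511.93 / 1000 ≈ 318.51 kW (5 s.f.)

318.51 kW


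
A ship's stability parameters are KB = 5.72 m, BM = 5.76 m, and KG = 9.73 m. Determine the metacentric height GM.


Formula: GM = KB + BM - KG
Step 1 — KM = KB + BM = 5.72 + 5.76 = 11.48 m
Step 2 — GM = KM - KG = 11.48 - 9.73 = 1.75 m

1.75 m


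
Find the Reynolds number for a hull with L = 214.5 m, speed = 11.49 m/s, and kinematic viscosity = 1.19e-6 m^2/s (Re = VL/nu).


Formula: Re = V * L / nu
Step 1 — V * L = 11.49 * 214.5 = 2464.605 m^2/s
Step 2 — Re = 2464.605 / 1.19e-6 = 2.07e+09

2.07e+09


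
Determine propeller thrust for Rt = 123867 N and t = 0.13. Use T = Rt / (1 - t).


Formula: T = Rt / (1 - t)
Step 1 — (1 - t) = 1 - 0.13 = 0.87
Step 2 — T = 123867 / 0.87 ≈ 142380 N (5 s.f.)

142380 N


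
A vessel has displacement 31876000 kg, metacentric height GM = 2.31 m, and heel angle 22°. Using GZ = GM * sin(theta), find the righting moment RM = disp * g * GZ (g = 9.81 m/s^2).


Formula: GZ = GM * sin(theta); RM = disp * g * GZ
Step 1 — GZ = 2.31 * sin(22°) = 2.31 * 0.374607 = 0.865342 m
Step 2 — RM = 31876000 * 9.81 * 0.865342 ≈ 270600000 N·m (5 s.f.)

270600000 N·m


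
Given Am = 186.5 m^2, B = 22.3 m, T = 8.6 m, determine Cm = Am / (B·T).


Formula: Cm = Am / (B * T)
Step 1 — B * T = 22.3 * 8.6 = 191.78 m^2
Step 2 — Cm = 186.5 / 191.78 ≈ 0.97247 (5 s.f.)

0.97247


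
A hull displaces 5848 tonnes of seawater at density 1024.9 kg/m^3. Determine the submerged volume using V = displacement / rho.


Formula: V = mass / rho
Step 1 — convert tonnes to kg: 5848 t * 1000 = 5848000 kg
Step 2 — V = 5848000 / 1024.9 ≈ 5705.9 m^3 (5 s.f.)

5705.9 m^3


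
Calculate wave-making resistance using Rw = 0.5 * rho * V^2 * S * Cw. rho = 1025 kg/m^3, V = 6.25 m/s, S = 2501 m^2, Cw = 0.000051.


Formula: Rw = 0.5 * rho * V^2 * S * Cw
Step 1 — V^2 = 6.25^2 = 39.0625
Step 2 — 0.5 * rho * V^2 = 0.5 * 1025 * 39.0625 = 20019.53125
Step 3 — Rw = 20019.53125 * 2501 * 0.000051 ≈ 2553.5 N (5 s.f.)

2553.5 N


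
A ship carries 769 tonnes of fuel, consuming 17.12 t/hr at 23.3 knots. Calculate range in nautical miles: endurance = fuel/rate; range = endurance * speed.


Formula: endurance = fuel / rate; range = endurance * speed
Step 1 — endurance = 769 / 17.12 = 44.9182 hours
Step 2 — range = 44.9182 * 23.3 ≈ 1046.6 nautical miles (5 s.f.)

1046.6 NM


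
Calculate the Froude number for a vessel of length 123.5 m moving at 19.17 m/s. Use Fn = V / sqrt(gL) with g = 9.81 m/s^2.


Formula: Fn = V / sqrt(g * L)
Step 1 — g * L = 9.81 * 123.5 = 1211.535
Step 2 — sqrt(g * L) = sqrt(1211.535) = 34.807111
Step 3 — Fn = 19.17 / 34.807111 ≈ 0.55075 (5 s.f.)

0.55075


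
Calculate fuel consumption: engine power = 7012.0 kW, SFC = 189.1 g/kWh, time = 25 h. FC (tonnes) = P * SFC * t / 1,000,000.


Formula: FC (tonnes) = P * SFC * t / 1,000,000
Step 1 — P * SFC * t = 7012.0 * 189.1 * 25 = 33149230.0 g
Step 2 — FC (tonnes) = 33149230.0 / 1,000,000 ≈ 33.149 tonnes (5 s.f.)

33.149 tonnes


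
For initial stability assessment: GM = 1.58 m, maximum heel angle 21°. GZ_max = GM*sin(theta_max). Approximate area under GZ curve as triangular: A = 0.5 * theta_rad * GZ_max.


Formula: GZ_max = GM * sin(theta); Area = 0.5 * theta_rad * GZ_max
Step 1 — GZ_max = 1.58 * sin(21°) = 1.58 * 0.358368 = 0.566221 m
Step 2 — theta_rad = 21 * pi/180 = 0.366519 rad
Step 3 — Area = 0.5 * 0.366519 * 0.566221 ≈ 0.10377 m·rad (5 s.f.)

0.10377 m·rad


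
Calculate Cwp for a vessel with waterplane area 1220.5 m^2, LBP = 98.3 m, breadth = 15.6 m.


Formula: Cwp = Aw / (L * B)
Step 1 — L * B = 98.3 * 15.6 = 1533.48 m^2
Step 2 — Cwp = 1220.5 / 1533.48 ≈ 0.79590 (5 s.f.)

0.79590


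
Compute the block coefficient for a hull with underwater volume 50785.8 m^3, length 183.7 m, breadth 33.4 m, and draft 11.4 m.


Formula: Cb = V / (L * B * T)
Step 1 — L * B * T = 183.7 * 33.4 * 11.4 = 69945.612 m^3
Step 2 — Cb = 50785.8 / 69945.612 ≈ 0.72608 (5 s.f.)

0.72608


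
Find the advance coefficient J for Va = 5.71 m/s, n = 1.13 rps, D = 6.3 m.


Formula: J = Va / (n * D)
Step 1 — n * D = 1.13 * 6.3 = 7.119
Step 2 — J = 5.71 / 7.119 ≈ 0.80208 (5 s.f.)

0.80208


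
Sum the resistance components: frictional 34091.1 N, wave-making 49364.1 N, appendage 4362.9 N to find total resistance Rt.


Formula: Rt = Rf + Rw + Ra
Substituting: Rt = 34091.1 + 49364.1 + 4362.9
Result: Rt = 87818.1 N

87818.1 N


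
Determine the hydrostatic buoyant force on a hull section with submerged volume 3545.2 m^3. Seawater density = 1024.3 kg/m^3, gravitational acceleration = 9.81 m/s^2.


Formula: Fb = rho * g * V
Substituting: Fb = 1024.3 * 9.81 * 3545.2
Intermediate: 1024.3 * 9.81 = 10048.383
Result: Fb = 10048.383 * 3545.2 ≈ 35624000 N (5 s.f.)

35624000 N


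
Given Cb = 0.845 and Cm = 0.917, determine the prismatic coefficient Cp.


Formula: Cp = Cb / Cm
Substituting: Cp = 0.845 / 0.917
Result: Cp ≈ 0.92148 (5 s.f.)

0.92148


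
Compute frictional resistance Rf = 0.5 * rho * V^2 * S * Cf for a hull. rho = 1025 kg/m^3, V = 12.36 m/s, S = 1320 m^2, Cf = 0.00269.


Formula: Rf = 0.5 * rho * V^2 * S * Cf
Step 1 — V^2 = 12.36^2 = 152.7696
Step 2 — 0.5 * rho * V^2 = 0.5 * 1025 * 152.7696 = 78294.42
Step 3 — Rf = 78294.42 * 1320 * 0.00269 ≈ 278010 N (5 s.f.)

278010 N


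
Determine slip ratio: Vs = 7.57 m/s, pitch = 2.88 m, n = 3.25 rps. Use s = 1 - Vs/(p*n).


Formula: s = 1 - Vs / (p * n)
Step 1 — p * n = 2.88 * 3.25 = 9.36
Step 2 — Vs / (p*n) = 7.57 / 9.36 = 0.808761 (6 d.p.)
Step 3 — s = 1 - 0.808761 = 0.191239

0.191239


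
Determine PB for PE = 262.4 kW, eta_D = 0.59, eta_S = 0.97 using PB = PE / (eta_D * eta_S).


Formula: PB = PE / (eta_D * eta_S)
Step 1 — combined efficiency = eta_D * eta_S = 0.59 * 0.97 = 0.5723
Step 2 — PB = 262.4 / 0.5723 ≈ 458.50 kW (5 s.f.)

458.50 kW


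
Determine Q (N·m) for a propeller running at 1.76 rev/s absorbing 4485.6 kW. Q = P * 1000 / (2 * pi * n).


Formula: Q = P_W / (2 * pi * n)
Step 1 — P_W = 4485.6 kW * 1000 = 4485600.0 W
Step 2 — 2 * pi * n = 2 * pi * 1.76 = 11.058406
Step 3 — Q = 4485600.0 / 11.058406 ≈ 405630 N·m (5 s.f.)

405630 N·m


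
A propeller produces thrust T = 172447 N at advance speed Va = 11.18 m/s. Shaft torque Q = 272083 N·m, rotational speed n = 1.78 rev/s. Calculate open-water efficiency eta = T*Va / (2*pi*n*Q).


Formula: eta = T * Va / (2 * pi * n * Q)
Step 1 — numerator = T * Va = 172447 * 11.18 = 1927957.46
Step 2 — 2 * pi * n = 2 * pi * 1.78 = 11.18407
Step 3 — denominator = 11.18407 * 272083 = 3042995.32
Step 4 — eta = 1927957.46 / 3042995.32 ≈ 0.63357 (5 s.f.)

0.63357


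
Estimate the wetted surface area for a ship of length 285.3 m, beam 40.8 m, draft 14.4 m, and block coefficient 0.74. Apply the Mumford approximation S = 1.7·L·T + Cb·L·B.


Formula: S = 1.7*L*T + V/T with V = Cb*L*B*T, i.e. S = L * (1.7*T + Cb*B)
Step 1 — 1.7*T = 1.7 * 14.4 = 24.48 m
Step 2 — Cb*B = 0.74 * 40.8 = 30.192 m
Step 3 — 1.7*T + Cb*B = 24.48 + 30.192 = 54.672 m
Step 4 — S = 285.3 * 54.672 ≈ 15598 m^2 (5 s.f.)

15598 m^2
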